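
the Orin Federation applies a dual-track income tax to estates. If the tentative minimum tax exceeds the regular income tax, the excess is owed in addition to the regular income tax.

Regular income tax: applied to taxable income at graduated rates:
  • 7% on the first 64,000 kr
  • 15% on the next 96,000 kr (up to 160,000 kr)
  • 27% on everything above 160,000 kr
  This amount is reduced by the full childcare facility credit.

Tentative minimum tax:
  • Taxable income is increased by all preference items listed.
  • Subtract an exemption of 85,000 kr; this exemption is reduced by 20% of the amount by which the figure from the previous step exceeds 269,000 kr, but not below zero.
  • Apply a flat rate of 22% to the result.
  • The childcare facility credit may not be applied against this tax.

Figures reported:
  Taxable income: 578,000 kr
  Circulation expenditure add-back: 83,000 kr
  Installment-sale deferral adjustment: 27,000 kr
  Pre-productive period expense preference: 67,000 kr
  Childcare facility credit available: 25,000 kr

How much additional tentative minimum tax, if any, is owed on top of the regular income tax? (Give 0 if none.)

Regular income tax:
  64,000 kr × 7% = 4,480 kr
  96,000 kr × 15% = 14,400 kr
  418,000 kr × 27% = 112,860 kr
  → 131,740 kr
  Less childcare facility credit 25,000 kr → 106,740 kr

Tentative minimum tax:
  Adjusted income: 578,000 kr + 83,000 kr + 27,000 kr + 67,000 kr = 755,000 kr
  Exemption: 20% × (755,000 kr − 269,000 kr) = 97,200 kr ≥ 85,000 kr, so the exemption is fully phased out
  Base: 755,000 kr − 0 kr = 755,000 kr
  755,000 kr × 22% = 166,100 kr

Excess of tentative minimum tax over regular income tax: 166,100 kr − 106,740 kr = 59,360 kr.

59,360 kr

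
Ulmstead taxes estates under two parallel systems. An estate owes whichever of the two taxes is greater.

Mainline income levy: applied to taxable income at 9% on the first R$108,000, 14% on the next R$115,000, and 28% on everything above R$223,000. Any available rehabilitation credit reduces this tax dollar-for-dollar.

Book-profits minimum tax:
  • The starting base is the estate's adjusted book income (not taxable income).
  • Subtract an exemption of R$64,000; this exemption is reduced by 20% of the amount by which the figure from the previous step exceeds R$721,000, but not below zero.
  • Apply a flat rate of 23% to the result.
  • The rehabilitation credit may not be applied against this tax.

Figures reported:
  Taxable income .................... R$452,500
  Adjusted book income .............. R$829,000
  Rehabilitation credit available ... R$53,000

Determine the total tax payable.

Mainline income levy:
  R$108,000 × 9% = R$9,720
  R$115,000 × 14% = R$16,100
  R$229,500 × 28% = R$64,260
  → R$90,080
  Less rehabilitation credit R$53,000 → R$37,080

Book-profits minimum tax:
  Base (adjusted book income): R$829,000
  Exemption: R$64,000 − 20% × (R$829,000 − R$721,000) = R$64,000 − R$21,600 = R$42,400
  Base: R$829,000 − R$42,400 = R$786,600
  R$786,600 × 23% = R$180,918

R$180,918 > R$37,080, so the book-profits minimum tax is the binding amount.

R$180,918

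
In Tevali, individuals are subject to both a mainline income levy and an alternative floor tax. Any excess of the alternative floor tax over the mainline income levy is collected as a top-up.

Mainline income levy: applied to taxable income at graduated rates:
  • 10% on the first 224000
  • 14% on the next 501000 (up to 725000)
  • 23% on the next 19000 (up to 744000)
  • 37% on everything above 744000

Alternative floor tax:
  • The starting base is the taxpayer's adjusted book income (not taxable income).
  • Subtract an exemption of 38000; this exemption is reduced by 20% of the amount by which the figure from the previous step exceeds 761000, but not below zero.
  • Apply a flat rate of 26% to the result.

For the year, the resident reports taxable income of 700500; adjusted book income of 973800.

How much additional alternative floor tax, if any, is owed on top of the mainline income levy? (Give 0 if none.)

Mainline income levy:
  224000 × 10% = 22400
  476500 × 14% = 66710
  → 89110

Alternative floor tax:
  Base (adjusted book income): 973800
  Exemption: 20% × (973800 − 761000) = 42560 ≥ 38000, so the exemption is fully phased out
  Base: 973800 − 0 = 973800
  973800 × 26% = 253188

Excess of alternative floor tax over mainline income levy: 253188 − 89110 = 164078.

164078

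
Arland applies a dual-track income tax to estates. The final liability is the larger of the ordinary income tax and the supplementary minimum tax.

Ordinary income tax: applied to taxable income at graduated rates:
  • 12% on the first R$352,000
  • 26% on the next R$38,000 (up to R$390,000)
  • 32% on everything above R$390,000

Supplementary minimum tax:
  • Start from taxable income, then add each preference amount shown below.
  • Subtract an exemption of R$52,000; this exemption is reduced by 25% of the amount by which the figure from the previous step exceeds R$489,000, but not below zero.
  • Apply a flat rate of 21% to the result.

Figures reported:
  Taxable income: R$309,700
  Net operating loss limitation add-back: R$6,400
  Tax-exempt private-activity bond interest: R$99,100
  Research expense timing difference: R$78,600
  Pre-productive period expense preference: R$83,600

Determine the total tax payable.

R$114,975

Supplementary minimum tax:
  Adjusted income: R$309,700 + R$6,400 + R$99,100 + R$78,600 + R$83,600 = R$577,400
  Exemption: R$52,000 − 25% × (R$577,400 − R$489,000) = R$52,000 − R$22,100 = R$29,900
  Base: R$577,400 − R$29,900 = R$547,500
  R$547,500 × 21% = R$114,975

Ordinary income tax:
  R$309,700 × 12% = R$37,164

R$114,975 > R$37,164, so the supplementary minimum tax is the binding amount.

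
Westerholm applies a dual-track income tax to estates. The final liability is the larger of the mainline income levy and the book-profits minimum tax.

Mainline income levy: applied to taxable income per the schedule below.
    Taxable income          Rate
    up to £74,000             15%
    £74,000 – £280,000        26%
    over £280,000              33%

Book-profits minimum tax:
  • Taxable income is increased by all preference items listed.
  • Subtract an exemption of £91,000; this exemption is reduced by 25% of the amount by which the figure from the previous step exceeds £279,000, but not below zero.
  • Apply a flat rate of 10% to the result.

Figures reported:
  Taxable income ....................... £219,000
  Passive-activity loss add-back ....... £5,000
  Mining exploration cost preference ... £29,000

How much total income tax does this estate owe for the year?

£48,800

Book-profits minimum tax:
  Adjusted income: £219,000 + £5,000 + £29,000 = £253,000
  Exemption: £253,000 ≤ £279,000, so full £91,000 applies
  Base: £253,000 − £91,000 = £162,000
  £162,000 × 10% = £16,200

Mainline income levy:
  £74,000 × 15% = £11,100
  £145,000 × 26% = £37,700
  → £48,800

£48,800 > £16,200, so the mainline income levy governs.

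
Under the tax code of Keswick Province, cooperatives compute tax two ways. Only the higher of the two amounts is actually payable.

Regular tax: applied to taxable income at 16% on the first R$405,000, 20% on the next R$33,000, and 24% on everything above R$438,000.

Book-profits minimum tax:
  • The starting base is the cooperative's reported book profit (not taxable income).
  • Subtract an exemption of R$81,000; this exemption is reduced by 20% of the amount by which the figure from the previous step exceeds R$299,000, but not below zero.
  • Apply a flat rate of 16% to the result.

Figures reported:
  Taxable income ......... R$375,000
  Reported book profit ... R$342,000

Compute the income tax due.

R$60,000

Book-profits minimum tax:
  Base (reported book profit): R$342,000
  Exemption: R$81,000 − 20% × (R$342,000 − R$299,000) = R$81,000 − R$8,600 = R$72,400
  Base: R$342,000 − R$72,400 = R$269,600
  R$269,600 × 16% = R$43,136

Regular tax:
  R$375,000 × 16% = R$60,000

R$60,000 > R$43,136, so the regular tax governs.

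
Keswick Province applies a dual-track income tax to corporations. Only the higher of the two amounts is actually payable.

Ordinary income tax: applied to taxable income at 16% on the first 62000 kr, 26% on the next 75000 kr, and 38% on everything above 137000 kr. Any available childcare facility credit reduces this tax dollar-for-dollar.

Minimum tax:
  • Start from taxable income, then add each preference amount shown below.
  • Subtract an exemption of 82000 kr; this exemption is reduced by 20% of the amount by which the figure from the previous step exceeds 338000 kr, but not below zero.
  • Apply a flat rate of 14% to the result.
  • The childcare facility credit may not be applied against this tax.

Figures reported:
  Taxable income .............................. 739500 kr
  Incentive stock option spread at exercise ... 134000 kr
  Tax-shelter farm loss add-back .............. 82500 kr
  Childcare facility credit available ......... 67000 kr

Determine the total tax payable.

Minimum tax:
  Adjusted income: 739500 kr + 134000 kr + 82500 kr = 956000 kr
  Exemption: 20% × (956000 kr − 338000 kr) = 123600 kr ≥ 82000 kr, so the exemption is fully phased out
  Base: 956000 kr − 0 kr = 956000 kr
  956000 kr × 14% = 133840 kr

Ordinary income tax:
  62000 kr × 16% = 9920 kr
  75000 kr × 26% = 19500 kr
  602500 kr × 38% = 228950 kr
  → 258370 kr
  Less childcare facility credit 67000 kr → 191370 kr

191370 kr > 133840 kr, so the ordinary income tax governs.

191370 kr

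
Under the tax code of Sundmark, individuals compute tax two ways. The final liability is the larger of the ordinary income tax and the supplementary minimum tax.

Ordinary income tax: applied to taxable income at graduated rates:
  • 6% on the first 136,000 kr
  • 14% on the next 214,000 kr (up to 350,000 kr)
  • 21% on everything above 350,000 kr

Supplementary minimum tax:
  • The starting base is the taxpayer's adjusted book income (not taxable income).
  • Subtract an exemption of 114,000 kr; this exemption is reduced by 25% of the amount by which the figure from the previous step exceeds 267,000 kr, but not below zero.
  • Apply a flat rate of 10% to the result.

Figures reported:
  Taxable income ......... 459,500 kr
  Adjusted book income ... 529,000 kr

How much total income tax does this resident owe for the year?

Ordinary income tax:
  136,000 kr × 6% = 8,160 kr
  214,000 kr × 14% = 29,960 kr
  109,500 kr × 21% = 22,995 kr
  → 61,115 kr

Supplementary minimum tax:
  Base (adjusted book income): 529,000 kr
  Exemption: 114,000 kr − 25% × (529,000 kr − 267,000 kr) = 114,000 kr − 65,500 kr = 48,500 kr
  Base: 529,000 kr − 48,500 kr = 480,500 kr
  480,500 kr × 10% = 48,050 kr

61,115 kr > 48,050 kr, so the ordinary income tax governs.

61,115 kr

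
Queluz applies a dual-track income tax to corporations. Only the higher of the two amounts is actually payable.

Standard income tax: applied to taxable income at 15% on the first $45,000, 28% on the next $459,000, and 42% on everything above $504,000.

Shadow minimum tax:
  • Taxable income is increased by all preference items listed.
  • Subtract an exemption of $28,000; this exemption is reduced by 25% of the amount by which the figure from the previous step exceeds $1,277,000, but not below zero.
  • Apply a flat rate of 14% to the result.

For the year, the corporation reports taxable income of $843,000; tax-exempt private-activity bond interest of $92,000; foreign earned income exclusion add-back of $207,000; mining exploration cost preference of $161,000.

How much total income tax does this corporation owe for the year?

$277,650

Shadow minimum tax:
  Adjusted income: $843,000 + $92,000 + $207,000 + $161,000 = $1,303,000
  Exemption: $28,000 − 25% × ($1,303,000 − $1,277,000) = $28,000 − $6,500 = $21,500
  Base: $1,303,000 − $21,500 = $1,281,500
  $1,281,500 × 14% = $179,410

Standard income tax:
  $45,000 × 15% = $6,750
  $459,000 × 28% = $128,520
  $339,000 × 42% = $142,380
  → $277,650

$277,650 > $179,410, so the standard income tax governs.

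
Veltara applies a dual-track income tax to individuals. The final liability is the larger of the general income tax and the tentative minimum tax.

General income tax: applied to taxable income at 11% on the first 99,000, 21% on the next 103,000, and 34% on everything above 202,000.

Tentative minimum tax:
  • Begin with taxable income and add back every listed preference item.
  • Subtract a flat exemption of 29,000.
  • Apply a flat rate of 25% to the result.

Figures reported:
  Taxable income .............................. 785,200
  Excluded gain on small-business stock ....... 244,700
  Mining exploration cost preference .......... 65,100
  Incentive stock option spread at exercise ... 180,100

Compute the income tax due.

General income tax:
  99,000 × 11% = 10,890
  103,000 × 21% = 21,630
  583,200 × 34% = 198,288
  → 230,808

Tentative minimum tax:
  Adjusted income: 785,200 + 244,700 + 65,100 + 180,100 = 1,275,100
  Less exemption 29,000 → base 1,246,100
  1,246,100 × 25% = 311,525

311,525 > 230,808, so the tentative minimum tax is the binding amount.

311,525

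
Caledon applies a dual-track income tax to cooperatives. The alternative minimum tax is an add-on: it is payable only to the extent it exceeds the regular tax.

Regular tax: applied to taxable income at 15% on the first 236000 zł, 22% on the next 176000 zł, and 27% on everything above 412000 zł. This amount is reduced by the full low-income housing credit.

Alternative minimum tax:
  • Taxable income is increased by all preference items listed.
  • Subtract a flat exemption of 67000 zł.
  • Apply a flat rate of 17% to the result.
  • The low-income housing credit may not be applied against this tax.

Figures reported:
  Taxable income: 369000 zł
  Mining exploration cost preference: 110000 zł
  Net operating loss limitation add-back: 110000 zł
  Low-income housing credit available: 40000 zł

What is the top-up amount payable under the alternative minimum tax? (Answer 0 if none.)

Alternative minimum tax:
  Adjusted income: 369000 zł + 110000 zł + 110000 zł = 589000 zł
  Less exemption 67000 zł → base 522000 zł
  522000 zł × 17% = 88740 zł

Regular tax:
  236000 zł × 15% = 35400 zł
  133000 zł × 22% = 29260 zł
  → 64660 zł
  Less low-income housing credit 40000 zł → 24660 zł

Excess of alternative minimum tax over regular tax: 88740 zł − 24660 zł = 64080 zł.

64080 zł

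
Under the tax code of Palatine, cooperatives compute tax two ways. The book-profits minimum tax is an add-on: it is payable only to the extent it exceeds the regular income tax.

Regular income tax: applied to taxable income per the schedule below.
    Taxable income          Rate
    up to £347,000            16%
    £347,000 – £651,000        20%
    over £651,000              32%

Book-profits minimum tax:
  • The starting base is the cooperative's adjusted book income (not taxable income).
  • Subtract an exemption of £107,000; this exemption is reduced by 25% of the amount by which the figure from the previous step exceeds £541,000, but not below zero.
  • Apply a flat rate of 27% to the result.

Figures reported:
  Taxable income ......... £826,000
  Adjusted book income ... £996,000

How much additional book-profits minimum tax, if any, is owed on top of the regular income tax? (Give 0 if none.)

£96,600

Regular income tax:
  £347,000 × 16% = £55,520
  £304,000 × 20% = £60,800
  £175,000 × 32% = £56,000
  → £172,320

Book-profits minimum tax:
  Base (adjusted book income): £996,000
  Exemption: 25% × (£996,000 − £541,000) = £113,750 ≥ £107,000, so the exemption is fully phased out
  Base: £996,000 − £0 = £996,000
  £996,000 × 27% = £268,920

Excess of book-profits minimum tax over regular income tax: £268,920 − £172,320 = £96,600.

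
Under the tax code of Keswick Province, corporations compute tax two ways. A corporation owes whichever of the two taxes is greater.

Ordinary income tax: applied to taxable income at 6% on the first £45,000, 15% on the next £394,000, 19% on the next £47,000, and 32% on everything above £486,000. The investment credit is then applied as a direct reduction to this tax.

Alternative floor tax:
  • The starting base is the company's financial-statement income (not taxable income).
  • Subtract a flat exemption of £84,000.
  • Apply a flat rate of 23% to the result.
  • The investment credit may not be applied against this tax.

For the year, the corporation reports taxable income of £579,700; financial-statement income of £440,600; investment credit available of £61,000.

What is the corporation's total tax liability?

£82,018

Alternative floor tax:
  Base (financial-statement income): £440,600
  Less exemption £84,000 → base £356,600
  £356,600 × 23% = £82,018

Ordinary income tax:
  £45,000 × 6% = £2,700
  £394,000 × 15% = £59,100
  £47,000 × 19% = £8,930
  £93,700 × 32% = £29,984
  → £100,714
  Less investment credit £61,000 → £39,714

£82,018 > £39,714, so the alternative floor tax is the binding amount.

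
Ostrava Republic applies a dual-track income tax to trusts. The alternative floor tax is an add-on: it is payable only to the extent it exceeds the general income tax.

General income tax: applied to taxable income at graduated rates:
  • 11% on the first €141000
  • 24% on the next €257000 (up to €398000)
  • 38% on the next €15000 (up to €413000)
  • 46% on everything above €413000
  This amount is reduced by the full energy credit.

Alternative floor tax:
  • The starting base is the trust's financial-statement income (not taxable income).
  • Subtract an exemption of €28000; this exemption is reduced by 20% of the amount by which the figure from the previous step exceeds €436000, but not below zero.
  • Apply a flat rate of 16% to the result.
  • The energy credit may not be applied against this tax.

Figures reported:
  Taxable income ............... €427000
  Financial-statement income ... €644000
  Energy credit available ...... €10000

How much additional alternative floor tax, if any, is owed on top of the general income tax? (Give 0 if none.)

€23710

Alternative floor tax:
  Base (financial-statement income): €644000
  Exemption: 20% × (€644000 − €436000) = €41600 ≥ €28000, so the exemption is fully phased out
  Base: €644000 − €0 = €644000
  €644000 × 16% = €103040

General income tax:
  €141000 × 11% = €15510
  €257000 × 24% = €61680
  €15000 × 38% = €5700
  €14000 × 46% = €6440
  → €89330
  Less energy credit €10000 → €79330

Excess of alternative floor tax over general income tax: €103040 − €79330 = €23710.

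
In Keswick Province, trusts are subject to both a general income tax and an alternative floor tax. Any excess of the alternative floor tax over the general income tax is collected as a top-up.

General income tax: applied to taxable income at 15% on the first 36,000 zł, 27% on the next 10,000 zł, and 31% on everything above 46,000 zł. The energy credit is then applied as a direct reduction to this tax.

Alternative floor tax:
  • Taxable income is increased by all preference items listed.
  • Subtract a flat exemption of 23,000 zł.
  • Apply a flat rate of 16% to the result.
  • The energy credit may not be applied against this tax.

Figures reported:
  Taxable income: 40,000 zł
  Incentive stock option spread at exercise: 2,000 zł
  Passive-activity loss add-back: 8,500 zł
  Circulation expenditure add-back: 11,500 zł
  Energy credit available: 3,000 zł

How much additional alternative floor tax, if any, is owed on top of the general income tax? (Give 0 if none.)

Alternative floor tax:
  Adjusted income: 40,000 zł + 2,000 zł + 8,500 zł + 11,500 zł = 62,000 zł
  Less exemption 23,000 zł → base 39,000 zł
  39,000 zł × 16% = 6,240 zł

General income tax:
  36,000 zł × 15% = 5,400 zł
  4,000 zł × 27% = 1,080 zł
  → 6,480 zł
  Less energy credit 3,000 zł → 3,480 zł

Excess of alternative floor tax over general income tax: 6,240 zł − 3,480 zł = 2,760 zł.

2,760 zł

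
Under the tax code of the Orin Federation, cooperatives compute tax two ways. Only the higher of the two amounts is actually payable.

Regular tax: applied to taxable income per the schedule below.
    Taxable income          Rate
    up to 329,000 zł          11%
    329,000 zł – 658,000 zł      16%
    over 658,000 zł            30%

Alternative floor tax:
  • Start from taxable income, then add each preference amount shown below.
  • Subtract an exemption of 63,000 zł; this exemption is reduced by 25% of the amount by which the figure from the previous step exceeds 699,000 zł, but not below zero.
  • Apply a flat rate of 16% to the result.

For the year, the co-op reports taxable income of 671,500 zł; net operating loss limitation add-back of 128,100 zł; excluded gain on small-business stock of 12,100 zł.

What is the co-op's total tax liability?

Regular tax:
  329,000 zł × 11% = 36,190 zł
  329,000 zł × 16% = 52,640 zł
  13,500 zł × 30% = 4,050 zł
  → 92,880 zł

Alternative floor tax:
  Adjusted income: 671,500 zł + 128,100 zł + 12,100 zł = 811,700 zł
  Exemption: 63,000 zł − 25% × (811,700 zł − 699,000 zł) = 63,000 zł − 28,175 zł = 34,825 zł
  Base: 811,700 zł − 34,825 zł = 776,875 zł
  776,875 zł × 16% = 124,300 zł

124,300 zł > 92,880 zł, so the alternative floor tax is the binding amount.

124,300 zł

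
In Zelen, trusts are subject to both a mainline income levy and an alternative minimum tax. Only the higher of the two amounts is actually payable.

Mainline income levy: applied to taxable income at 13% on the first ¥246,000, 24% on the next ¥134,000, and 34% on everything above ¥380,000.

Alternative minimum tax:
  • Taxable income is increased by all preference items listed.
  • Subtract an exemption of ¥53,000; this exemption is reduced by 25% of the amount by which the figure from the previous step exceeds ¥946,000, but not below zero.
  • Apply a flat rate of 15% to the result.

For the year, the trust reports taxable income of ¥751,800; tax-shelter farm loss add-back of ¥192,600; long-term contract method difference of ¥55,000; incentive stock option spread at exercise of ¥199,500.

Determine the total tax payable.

Alternative minimum tax:
  Adjusted income: ¥751,800 + ¥192,600 + ¥55,000 + ¥199,500 = ¥1,198,900
  Exemption: 25% × (¥1,198,900 − ¥946,000) = ¥63,225 ≥ ¥53,000, so the exemption is fully phased out
  Base: ¥1,198,900 − ¥0 = ¥1,198,900
  ¥1,198,900 × 15% = ¥179,835

Mainline income levy:
  ¥246,000 × 13% = ¥31,980
  ¥134,000 × 24% = ¥32,160
  ¥371,800 × 34% = ¥126,412
  → ¥190,552

¥190,552 > ¥179,835, so the mainline income levy governs.

¥190,552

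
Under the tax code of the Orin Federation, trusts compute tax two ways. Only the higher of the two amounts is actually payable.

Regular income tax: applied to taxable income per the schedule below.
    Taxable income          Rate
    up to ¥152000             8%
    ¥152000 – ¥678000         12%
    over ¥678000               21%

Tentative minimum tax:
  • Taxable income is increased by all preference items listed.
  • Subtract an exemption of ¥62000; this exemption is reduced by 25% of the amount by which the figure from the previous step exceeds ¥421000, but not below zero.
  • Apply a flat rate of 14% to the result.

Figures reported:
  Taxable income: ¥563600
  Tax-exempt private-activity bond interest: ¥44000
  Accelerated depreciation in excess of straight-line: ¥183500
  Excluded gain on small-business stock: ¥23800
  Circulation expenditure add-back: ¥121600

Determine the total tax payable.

¥131110

Regular income tax:
  ¥152000 × 8% = ¥12160
  ¥411600 × 12% = ¥49392
  → ¥61552

Tentative minimum tax:
  Adjusted income: ¥563600 + ¥44000 + ¥183500 + ¥23800 + ¥121600 = ¥936500
  Exemption: 25% × (¥936500 − ¥421000) = ¥128875 ≥ ¥62000, so the exemption is fully phased out
  Base: ¥936500 − ¥0 = ¥936500
  ¥936500 × 14% = ¥131110

¥131110 > ¥61552, so the tentative minimum tax is the binding amount.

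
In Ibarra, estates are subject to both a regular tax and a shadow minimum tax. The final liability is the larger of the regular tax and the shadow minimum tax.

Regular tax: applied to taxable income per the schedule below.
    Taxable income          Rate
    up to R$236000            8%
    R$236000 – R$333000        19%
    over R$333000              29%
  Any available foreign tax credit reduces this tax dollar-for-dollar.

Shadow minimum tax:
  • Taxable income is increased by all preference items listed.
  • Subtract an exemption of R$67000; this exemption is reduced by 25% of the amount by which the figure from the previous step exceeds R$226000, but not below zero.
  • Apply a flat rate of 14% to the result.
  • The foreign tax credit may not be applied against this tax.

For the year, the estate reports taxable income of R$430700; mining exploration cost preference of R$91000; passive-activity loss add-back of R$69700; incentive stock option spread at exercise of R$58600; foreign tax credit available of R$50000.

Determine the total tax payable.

R$91000

Regular tax:
  R$236000 × 8% = R$18880
  R$97000 × 19% = R$18430
  R$97700 × 29% = R$28333
  → R$65643
  Less foreign tax credit R$50000 → R$15643

Shadow minimum tax:
  Adjusted income: R$430700 + R$91000 + R$69700 + R$58600 = R$650000
  Exemption: 25% × (R$650000 − R$226000) = R$106000 ≥ R$67000, so the exemption is fully phased out
  Base: R$650000 − R$0 = R$650000
  R$650000 × 14% = R$91000

R$91000 > R$15643, so the shadow minimum tax is the binding amount.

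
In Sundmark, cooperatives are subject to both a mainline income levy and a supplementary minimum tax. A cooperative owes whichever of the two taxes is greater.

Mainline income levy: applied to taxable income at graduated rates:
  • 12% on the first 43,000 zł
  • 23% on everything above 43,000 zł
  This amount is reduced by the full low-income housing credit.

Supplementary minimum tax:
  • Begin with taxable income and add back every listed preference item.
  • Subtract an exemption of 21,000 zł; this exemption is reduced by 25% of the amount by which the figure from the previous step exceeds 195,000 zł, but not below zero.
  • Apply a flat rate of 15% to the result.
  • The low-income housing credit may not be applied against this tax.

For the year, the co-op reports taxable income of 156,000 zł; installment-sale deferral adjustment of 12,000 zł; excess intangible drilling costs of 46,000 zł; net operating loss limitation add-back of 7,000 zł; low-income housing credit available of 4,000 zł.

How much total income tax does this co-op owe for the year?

30,975 zł

Supplementary minimum tax:
  Adjusted income: 156,000 zł + 12,000 zł + 46,000 zł + 7,000 zł = 221,000 zł
  Exemption: 21,000 zł − 25% × (221,000 zł − 195,000 zł) = 21,000 zł − 6,500 zł = 14,500 zł
  Base: 221,000 zł − 14,500 zł = 206,500 zł
  206,500 zł × 15% = 30,975 zł

Mainline income levy:
  43,000 zł × 12% = 5,160 zł
  113,000 zł × 23% = 25,990 zł
  → 31,150 zł
  Less low-income housing credit 4,000 zł → 27,150 zł

30,975 zł > 27,150 zł, so the supplementary minimum tax is the binding amount.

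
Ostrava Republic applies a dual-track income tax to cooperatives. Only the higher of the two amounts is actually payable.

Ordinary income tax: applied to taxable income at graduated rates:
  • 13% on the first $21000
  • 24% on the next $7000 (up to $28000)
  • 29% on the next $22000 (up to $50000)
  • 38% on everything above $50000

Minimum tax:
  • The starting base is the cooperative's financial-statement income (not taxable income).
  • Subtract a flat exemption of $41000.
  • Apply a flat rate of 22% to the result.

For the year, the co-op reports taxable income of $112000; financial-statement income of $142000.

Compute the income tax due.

Ordinary income tax:
  $21000 × 13% = $2730
  $7000 × 24% = $1680
  $22000 × 29% = $6380
  $62000 × 38% = $23560
  → $34350

Minimum tax:
  Base (financial-statement income): $142000
  Less exemption $41000 → base $101000
  $101000 × 22% = $22220

$34350 > $22220, so the ordinary income tax governs.

$34350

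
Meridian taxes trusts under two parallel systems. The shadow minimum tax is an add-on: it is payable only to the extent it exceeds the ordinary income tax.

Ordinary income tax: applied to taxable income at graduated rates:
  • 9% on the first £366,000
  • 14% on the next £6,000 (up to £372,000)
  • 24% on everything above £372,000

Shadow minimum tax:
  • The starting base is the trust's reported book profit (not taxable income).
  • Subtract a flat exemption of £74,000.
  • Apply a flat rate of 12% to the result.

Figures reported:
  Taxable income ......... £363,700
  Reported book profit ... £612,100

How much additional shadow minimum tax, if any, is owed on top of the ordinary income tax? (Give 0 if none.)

Ordinary income tax:
  £363,700 × 9% = £32,733

Shadow minimum tax:
  Base (reported book profit): £612,100
  Less exemption £74,000 → base £538,100
  £538,100 × 12% = £64,572

Excess of shadow minimum tax over ordinary income tax: £64,572 − £32,733 = £31,839.

£31,839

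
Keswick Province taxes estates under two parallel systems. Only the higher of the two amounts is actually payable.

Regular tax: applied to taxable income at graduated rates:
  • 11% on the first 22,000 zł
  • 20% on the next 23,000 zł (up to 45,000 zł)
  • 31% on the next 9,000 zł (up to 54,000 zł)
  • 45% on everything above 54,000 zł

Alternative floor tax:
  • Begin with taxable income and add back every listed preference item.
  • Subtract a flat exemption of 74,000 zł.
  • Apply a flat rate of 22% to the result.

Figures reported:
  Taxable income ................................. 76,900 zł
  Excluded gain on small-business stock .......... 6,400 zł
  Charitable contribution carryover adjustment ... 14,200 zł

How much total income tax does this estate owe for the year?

Regular tax:
  22,000 zł × 11% = 2,420 zł
  23,000 zł × 20% = 4,600 zł
  9,000 zł × 31% = 2,790 zł
  22,900 zł × 45% = 10,305 zł
  → 20,115 zł

Alternative floor tax:
  Adjusted income: 76,900 zł + 6,400 zł + 14,200 zł = 97,500 zł
  Less exemption 74,000 zł → base 23,500 zł
  23,500 zł × 22% = 5,170 zł

20,115 zł > 5,170 zł, so the regular tax governs.

20,115 zł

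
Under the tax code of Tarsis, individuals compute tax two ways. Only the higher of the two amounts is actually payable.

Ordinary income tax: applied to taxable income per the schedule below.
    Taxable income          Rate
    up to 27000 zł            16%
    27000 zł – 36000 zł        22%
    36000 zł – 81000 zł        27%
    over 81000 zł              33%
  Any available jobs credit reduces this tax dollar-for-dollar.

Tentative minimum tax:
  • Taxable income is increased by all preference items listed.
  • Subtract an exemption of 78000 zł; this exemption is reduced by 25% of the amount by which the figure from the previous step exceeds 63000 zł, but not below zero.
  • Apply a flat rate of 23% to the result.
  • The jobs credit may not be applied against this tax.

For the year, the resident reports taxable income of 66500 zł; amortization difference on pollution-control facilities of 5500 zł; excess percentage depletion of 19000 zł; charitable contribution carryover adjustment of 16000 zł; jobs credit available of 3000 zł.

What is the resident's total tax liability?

Tentative minimum tax:
  Adjusted income: 66500 zł + 5500 zł + 19000 zł + 16000 zł = 107000 zł
  Exemption: 78000 zł − 25% × (107000 zł − 63000 zł) = 78000 zł − 11000 zł = 67000 zł
  Base: 107000 zł − 67000 zł = 40000 zł
  40000 zł × 23% = 9200 zł

Ordinary income tax:
  27000 zł × 16% = 4320 zł
  9000 zł × 22% = 1980 zł
  30500 zł × 27% = 8235 zł
  → 14535 zł
  Less jobs credit 3000 zł → 11535 zł

11535 zł > 9200 zł, so the ordinary income tax governs.

11535 zł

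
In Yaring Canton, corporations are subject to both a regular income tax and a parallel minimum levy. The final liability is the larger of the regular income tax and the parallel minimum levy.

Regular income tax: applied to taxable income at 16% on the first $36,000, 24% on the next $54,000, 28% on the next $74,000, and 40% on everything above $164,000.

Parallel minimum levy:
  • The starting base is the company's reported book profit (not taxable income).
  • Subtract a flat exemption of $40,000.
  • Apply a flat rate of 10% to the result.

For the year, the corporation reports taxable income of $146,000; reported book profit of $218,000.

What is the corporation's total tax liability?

$34,400

Regular income tax:
  $36,000 × 16% = $5,760
  $54,000 × 24% = $12,960
  $56,000 × 28% = $15,680
  → $34,400

Parallel minimum levy:
  Base (reported book profit): $218,000
  Less exemption $40,000 → base $178,000
  $178,000 × 10% = $17,800

$34,400 > $17,800, so the regular income tax governs.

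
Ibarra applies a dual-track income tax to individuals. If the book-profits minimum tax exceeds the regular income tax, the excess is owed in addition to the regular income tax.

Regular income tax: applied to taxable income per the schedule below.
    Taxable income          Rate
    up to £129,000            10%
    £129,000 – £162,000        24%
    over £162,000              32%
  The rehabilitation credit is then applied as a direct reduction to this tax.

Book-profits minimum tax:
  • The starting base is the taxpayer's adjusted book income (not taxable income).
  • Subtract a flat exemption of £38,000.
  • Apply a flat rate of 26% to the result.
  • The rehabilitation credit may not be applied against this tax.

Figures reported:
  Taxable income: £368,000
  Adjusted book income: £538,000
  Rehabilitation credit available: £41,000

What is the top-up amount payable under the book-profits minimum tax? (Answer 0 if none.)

Regular income tax:
  £129,000 × 10% = £12,900
  £33,000 × 24% = £7,920
  £206,000 × 32% = £65,920
  → £86,740
  Less rehabilitation credit £41,000 → £45,740

Book-profits minimum tax:
  Base (adjusted book income): £538,000
  Less exemption £38,000 → base £500,000
  £500,000 × 26% = £130,000

Excess of book-profits minimum tax over regular income tax: £130,000 − £45,740 = £84,260.

£84,260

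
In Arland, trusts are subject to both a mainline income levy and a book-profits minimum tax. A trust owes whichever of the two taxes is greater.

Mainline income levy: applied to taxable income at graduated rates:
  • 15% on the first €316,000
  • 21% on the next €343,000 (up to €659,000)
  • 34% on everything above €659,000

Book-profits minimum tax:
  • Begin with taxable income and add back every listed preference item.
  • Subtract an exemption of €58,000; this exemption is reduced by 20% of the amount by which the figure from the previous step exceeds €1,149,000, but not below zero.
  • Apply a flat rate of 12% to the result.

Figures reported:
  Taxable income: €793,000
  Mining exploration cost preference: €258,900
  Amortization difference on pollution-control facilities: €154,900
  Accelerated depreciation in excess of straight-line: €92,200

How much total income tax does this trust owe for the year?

€164,990

Mainline income levy:
  €316,000 × 15% = €47,400
  €343,000 × 21% = €72,030
  €134,000 × 34% = €45,560
  → €164,990

Book-profits minimum tax:
  Adjusted income: €793,000 + €258,900 + €154,900 + €92,200 = €1,299,000
  Exemption: €58,000 − 20% × (€1,299,000 − €1,149,000) = €58,000 − €30,000 = €28,000
  Base: €1,299,000 − €28,000 = €1,271,000
  €1,271,000 × 12% = €152,520

€164,990 > €152,520, so the mainline income levy governs.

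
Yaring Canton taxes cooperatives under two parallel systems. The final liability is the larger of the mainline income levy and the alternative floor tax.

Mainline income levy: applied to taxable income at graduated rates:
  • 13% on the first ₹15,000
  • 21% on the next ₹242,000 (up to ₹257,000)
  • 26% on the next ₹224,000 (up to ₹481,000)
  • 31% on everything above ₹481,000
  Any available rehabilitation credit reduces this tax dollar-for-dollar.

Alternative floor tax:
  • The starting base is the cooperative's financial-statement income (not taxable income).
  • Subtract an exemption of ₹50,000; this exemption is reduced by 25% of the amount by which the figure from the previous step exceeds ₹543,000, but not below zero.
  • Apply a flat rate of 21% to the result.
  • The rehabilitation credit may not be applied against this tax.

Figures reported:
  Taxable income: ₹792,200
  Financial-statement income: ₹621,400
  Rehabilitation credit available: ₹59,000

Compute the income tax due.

₹148,482

Mainline income levy:
  ₹15,000 × 13% = ₹1,950
  ₹242,000 × 21% = ₹50,820
  ₹224,000 × 26% = ₹58,240
  ₹311,200 × 31% = ₹96,472
  → ₹207,482
  Less rehabilitation credit ₹59,000 → ₹148,482

Alternative floor tax:
  Base (financial-statement income): ₹621,400
  Exemption: ₹50,000 − 25% × (₹621,400 − ₹543,000) = ₹50,000 − ₹19,600 = ₹30,400
  Base: ₹621,400 − ₹30,400 = ₹591,000
  ₹591,000 × 21% = ₹124,110

₹148,482 > ₹124,110, so the mainline income levy governs.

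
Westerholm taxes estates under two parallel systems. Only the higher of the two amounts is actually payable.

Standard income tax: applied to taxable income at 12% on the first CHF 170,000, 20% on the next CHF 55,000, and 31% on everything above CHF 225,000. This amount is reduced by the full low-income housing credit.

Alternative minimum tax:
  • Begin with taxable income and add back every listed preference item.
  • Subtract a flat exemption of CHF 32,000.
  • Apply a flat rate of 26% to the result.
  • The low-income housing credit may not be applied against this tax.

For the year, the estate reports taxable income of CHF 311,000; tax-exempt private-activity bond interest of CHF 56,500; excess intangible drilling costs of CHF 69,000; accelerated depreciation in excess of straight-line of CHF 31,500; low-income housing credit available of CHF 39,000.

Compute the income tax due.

Alternative minimum tax:
  Adjusted income: CHF 311,000 + CHF 56,500 + CHF 69,000 + CHF 31,500 = CHF 468,000
  Less exemption CHF 32,000 → base CHF 436,000
  CHF 436,000 × 26% = CHF 113,360

Standard income tax:
  CHF 170,000 × 12% = CHF 20,400
  CHF 55,000 × 20% = CHF 11,000
  CHF 86,000 × 31% = CHF 26,660
  → CHF 58,060
  Less low-income housing credit CHF 39,000 → CHF 19,060

CHF 113,360 > CHF 19,060, so the alternative minimum tax is the binding amount.

CHF 113,360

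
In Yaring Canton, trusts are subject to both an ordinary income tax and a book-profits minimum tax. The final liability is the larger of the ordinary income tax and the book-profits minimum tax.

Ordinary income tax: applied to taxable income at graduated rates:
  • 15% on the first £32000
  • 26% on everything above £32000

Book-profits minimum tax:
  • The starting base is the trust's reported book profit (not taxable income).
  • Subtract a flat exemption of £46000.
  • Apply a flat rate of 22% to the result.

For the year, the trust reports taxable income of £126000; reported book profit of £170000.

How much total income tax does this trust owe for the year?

Book-profits minimum tax:
  Base (reported book profit): £170000
  Less exemption £46000 → base £124000
  £124000 × 22% = £27280

Ordinary income tax:
  £32000 × 15% = £4800
  £94000 × 26% = £24440
  → £29240

£29240 > £27280, so the ordinary income tax governs.

£29240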